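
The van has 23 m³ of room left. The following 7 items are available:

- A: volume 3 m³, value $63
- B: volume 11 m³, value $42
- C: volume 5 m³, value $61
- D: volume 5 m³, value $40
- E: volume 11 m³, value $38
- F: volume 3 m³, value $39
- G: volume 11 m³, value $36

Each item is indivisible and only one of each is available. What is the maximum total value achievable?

$205

Check high-value combinations within 23 m³:
- A+B+C+F: volume 3+11+5+3=22, value 63+42+61+39=205
- A+C+D+F: volume 3+5+5+3=16, value 63+61+40+39=203
- A+C+E+F: volume 3+5+11+3=22, value 63+61+38+39=201
- A+C+F+G: volume 3+5+3+11=22, value 63+61+39+36=199
- A+B+D+F: volume 3+11+5+3=22, value 63+42+40+39=184
Best: $205.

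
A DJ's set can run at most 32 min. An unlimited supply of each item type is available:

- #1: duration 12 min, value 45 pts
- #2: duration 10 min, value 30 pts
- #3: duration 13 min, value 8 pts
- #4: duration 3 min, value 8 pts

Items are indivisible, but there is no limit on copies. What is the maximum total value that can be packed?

106 pts

Best value-per-unit is #1 at 45/12; filling with it alone gives 2×45 = 90.
Optimal mix: 2×#1 + 2×#4 → duration 30, value 106.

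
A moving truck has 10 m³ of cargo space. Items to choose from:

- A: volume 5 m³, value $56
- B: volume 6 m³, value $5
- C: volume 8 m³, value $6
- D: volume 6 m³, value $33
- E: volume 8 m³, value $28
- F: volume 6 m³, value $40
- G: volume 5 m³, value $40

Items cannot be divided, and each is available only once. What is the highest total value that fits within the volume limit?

$96

Check high-value combinations within 10 m³:
- A+G: volume 5+5=10, value 56+40=96
- A: volume 5, value 56
- G: volume 5, value 40
Best: $96.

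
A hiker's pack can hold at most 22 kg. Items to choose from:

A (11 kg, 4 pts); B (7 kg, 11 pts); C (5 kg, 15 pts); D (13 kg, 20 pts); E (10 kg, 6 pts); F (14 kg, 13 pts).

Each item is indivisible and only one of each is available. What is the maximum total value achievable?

35 pts

Check high-value combinations within 22 kg:
- C+D: weight 5+13=18, value 15+20=35
- B+C+E: weight 7+5+10=22, value 11+15+6=32
- B+D: weight 7+13=20, value 11+20=31
- C+F: weight 5+14=19, value 15+13=28
- B+C: weight 7+5=12, value 11+15=26
Best: 35 pts.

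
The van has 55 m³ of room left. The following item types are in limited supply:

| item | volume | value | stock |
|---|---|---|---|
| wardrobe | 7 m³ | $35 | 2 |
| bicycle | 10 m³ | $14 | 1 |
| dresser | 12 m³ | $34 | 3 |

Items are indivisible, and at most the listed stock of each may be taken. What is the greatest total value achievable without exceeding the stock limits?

$172

Top feasible selections:
- 2×wardrobe + 3×dresser: volume 50, value 172
- 2×wardrobe + 1×bicycle + 2×dresser: volume 48, value 152
- 1×wardrobe + 1×bicycle + 3×dresser: volume 53, value 151
Best: $172.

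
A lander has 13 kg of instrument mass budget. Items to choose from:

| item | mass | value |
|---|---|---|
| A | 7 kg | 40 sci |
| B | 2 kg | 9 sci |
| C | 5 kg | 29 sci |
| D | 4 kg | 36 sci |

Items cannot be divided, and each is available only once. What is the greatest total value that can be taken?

85 sci

This is a 0/1 knapsack; check combinations near the capacity.
- A+B+D: mass 7+2+4=13, value 40+9+36=85
- A+D: mass 7+4=11, value 40+36=76
- B+C+D: mass 2+5+4=11, value 9+29+36=74
- A+C: mass 7+5=12, value 40+29=69
- C+D: mass 5+4=9, value 29+36=65
Best: 85 sci.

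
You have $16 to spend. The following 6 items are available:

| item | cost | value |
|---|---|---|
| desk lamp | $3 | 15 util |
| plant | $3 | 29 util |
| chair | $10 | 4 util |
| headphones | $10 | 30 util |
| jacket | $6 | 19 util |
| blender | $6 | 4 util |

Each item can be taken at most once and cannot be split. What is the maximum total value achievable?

74 util

This is a 0/1 knapsack; check combinations near the capacity.
- desk lamp+plant+headphones: cost 3+3+10=16, value 15+29+30=74
- desk lamp+plant+jacket: cost 3+3+6=12, value 15+29+19=63
- plant+headphones: cost 3+10=13, value 29+30=59
Best: 74 util.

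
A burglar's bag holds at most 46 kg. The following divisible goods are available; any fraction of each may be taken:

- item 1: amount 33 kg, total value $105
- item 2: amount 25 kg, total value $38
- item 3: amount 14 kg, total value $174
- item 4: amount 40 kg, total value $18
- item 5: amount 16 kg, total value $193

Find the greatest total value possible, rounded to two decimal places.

417.91

Take in order of value per unit:
- item 3 (174/14 per unit): all 14 → value 174, running total 174.00
- item 5 (193/16 per unit): all 16 → value 193, running total 367.00
- item 1 (105/33 per unit): 16 of 33 → value 16×105/33 = 50.9091, running total 417.91
Total 417.91.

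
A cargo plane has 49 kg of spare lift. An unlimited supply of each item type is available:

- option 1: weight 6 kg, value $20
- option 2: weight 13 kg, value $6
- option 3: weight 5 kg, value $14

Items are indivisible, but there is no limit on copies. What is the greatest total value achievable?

$160

Best value-per-unit is option 1 at 20/6, and filling with it alone uses weight 8×6=48. No mix of the others beats 8×20 = 160.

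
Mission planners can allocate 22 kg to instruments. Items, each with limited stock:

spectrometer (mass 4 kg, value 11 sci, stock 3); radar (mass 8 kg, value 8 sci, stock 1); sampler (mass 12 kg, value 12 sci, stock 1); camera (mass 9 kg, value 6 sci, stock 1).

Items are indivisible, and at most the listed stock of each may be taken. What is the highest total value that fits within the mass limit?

41 sci

Top feasible selections:
- 3×spectrometer + 1×radar: mass 20, value 41
- 3×spectrometer + 1×camera: mass 21, value 39
- 2×spectrometer + 1×sampler: mass 20, value 34
- 3×spectrometer: mass 12, value 33
Best: 41 sci.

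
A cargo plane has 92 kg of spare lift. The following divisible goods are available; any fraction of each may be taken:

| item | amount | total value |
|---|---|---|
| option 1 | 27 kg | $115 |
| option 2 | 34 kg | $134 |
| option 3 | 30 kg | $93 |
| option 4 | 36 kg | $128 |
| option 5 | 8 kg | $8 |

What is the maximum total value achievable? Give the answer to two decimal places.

359.22

Take in order of value per unit:
- option 1 (115/27 per unit): all 27 → value 115, running total 115.00
- option 2 (134/34 per unit): all 34 → value 134, running total 249.00
- option 4 (128/36 per unit): 31 of 36 → value 31×128/36 = 110.2222, running total 359.22
Total 359.22.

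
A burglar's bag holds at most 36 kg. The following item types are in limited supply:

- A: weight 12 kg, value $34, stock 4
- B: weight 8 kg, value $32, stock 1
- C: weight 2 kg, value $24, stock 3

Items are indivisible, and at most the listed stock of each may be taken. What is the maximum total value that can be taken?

Top feasible selections:
- 2×A + 1×B + 2×C: weight 36, value 148
- 2×A + 3×C: weight 30, value 140
Best: $148.

$148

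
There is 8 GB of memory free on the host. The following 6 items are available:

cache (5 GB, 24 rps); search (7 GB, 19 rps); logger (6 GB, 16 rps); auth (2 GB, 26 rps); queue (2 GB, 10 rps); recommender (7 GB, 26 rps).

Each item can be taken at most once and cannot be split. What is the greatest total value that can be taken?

50 rps

Check high-value combinations within 8 GB:
- cache+auth: memory 5+2=7, value 24+26=50
- logger+auth: memory 6+2=8, value 16+26=42
- auth+queue: memory 2+2=4, value 26+10=36
- cache+queue: memory 5+2=7, value 24+10=34
Best: 50 rps.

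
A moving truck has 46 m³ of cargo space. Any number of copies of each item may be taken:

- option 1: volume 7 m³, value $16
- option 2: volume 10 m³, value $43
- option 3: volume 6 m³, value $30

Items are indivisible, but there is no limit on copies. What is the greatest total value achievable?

Best value-per-unit is option 3 at 30/6; filling with it alone gives 7×30 = 210.
Optimal mix: 1×option 2 + 6×option 3 → volume 46, value 223.

$223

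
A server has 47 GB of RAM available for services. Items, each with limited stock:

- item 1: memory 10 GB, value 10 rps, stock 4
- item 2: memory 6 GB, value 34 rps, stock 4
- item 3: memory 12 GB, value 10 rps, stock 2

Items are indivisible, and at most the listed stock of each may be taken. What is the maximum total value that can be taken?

156 rps

Best selections within memory 47 and stock limits:
- 2×item 1 + 4×item 2: memory 44, value 156
- 1×item 1 + 4×item 2 + 1×item 3: memory 46, value 156
- 1×item 1 + 4×item 2: memory 34, value 146
- 4×item 2 + 1×item 3: memory 36, value 146
Best: 156 rps.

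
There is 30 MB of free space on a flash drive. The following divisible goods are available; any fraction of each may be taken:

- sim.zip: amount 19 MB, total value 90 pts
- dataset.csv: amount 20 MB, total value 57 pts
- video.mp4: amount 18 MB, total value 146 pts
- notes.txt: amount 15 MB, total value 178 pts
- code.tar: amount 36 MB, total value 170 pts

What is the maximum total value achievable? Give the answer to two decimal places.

Take in order of value per unit:
- notes.txt (178/15 per unit): all 15 → value 178, running total 178.00
- video.mp4 (146/18 per unit): 15 of 18 → value 15×146/18 = 121.6667, running total 299.67
Total 299.67.

299.67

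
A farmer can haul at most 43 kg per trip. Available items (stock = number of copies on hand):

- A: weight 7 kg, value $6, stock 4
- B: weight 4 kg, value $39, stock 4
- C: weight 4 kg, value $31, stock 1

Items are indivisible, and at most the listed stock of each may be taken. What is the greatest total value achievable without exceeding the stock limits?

$205

Top feasible selections:
- 3×A + 4×B + 1×C: weight 41, value 205
- 2×A + 4×B + 1×C: weight 34, value 199
- 1×A + 4×B + 1×C: weight 27, value 193
Best: $205.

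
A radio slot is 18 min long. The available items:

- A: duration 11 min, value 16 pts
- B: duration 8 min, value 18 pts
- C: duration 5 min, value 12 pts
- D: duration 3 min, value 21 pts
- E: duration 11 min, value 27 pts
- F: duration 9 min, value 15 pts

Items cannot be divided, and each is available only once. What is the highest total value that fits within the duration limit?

Check high-value combinations within 18 min:
- B+C+D: duration 8+5+3=16, value 18+12+21=51
- D+E: duration 3+11=14, value 21+27=48
- C+D+F: duration 5+3+9=17, value 12+21+15=48
- B+D: duration 8+3=11, value 18+21=39
- C+E: duration 5+11=16, value 12+27=39
Best: 51 pts.

51 pts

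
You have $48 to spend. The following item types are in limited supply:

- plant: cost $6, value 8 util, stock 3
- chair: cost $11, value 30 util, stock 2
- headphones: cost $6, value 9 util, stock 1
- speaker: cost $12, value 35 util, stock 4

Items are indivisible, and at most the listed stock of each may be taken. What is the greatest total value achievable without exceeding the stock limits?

140 util

Top feasible selections:
- 4×speaker: cost 48, value 140
- 1×chair + 3×speaker: cost 47, value 135
- 2×chair + 2×speaker: cost 46, value 130
- 1×plant + 1×headphones + 3×speaker: cost 48, value 122
Best: 140 util.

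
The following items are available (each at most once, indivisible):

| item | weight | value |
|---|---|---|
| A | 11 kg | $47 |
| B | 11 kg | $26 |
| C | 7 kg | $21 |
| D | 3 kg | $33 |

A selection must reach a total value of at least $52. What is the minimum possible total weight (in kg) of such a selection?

Subsets with value ≥ 52, sorted by total weight:
- C+D: weight 10, value 54
- A+D: weight 14, value 80
- B+D: weight 14, value 59
- A+C: weight 18, value 68
Minimum weight: 10 kg.

10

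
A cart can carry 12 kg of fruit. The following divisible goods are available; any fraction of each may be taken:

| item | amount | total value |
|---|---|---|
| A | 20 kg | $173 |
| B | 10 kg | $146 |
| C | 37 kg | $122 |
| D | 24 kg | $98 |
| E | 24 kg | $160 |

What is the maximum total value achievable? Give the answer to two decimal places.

Take in order of value per unit:
- B (146/10 per unit): all 10 → value 146, running total 146.00
- A (173/20 per unit): 2 of 20 → value 2×173/20 = 17.3000, running total 163.30
Total 163.30.

163.30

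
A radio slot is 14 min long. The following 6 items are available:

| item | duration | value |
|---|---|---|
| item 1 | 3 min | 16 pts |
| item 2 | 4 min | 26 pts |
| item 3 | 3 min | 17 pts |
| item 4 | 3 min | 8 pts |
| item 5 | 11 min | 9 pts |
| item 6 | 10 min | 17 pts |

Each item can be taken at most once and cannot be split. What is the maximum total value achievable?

67 pts

Check high-value combinations within 14 min:
- item 1+item 2+item 3+item 4: duration 3+4+3+3=13, value 16+26+17+8=67
- item 1+item 2+item 3: duration 3+4+3=10, value 16+26+17=59
- item 2+item 3+item 4: duration 4+3+3=10, value 26+17+8=51
- item 1+item 2+item 4: duration 3+4+3=10, value 16+26+8=50
Best: 67 pts.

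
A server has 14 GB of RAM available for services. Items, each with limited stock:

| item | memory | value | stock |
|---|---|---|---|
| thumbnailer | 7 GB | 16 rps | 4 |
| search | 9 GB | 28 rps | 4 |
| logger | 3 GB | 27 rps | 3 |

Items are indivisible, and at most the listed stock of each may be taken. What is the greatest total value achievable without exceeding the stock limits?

Best selections within memory 14 and stock limits:
- 3×logger: memory 9, value 81
- 1×thumbnailer + 2×logger: memory 13, value 70
Best: 81 rps.

81 rps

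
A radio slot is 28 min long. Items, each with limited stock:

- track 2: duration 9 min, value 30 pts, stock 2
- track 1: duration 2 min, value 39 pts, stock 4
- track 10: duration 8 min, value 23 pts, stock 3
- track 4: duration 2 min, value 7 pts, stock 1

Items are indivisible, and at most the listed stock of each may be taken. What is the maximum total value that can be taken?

Best selections within duration 28 and stock limits:
- 2×track 2 + 4×track 1 + 1×track 4: duration 28, value 223
- 2×track 2 + 4×track 1: duration 26, value 216
- 1×track 2 + 4×track 1 + 1×track 10 + 1×track 4: duration 27, value 216
- 1×track 2 + 4×track 1 + 1×track 10: duration 25, value 209
Best: 223 pts.

223 pts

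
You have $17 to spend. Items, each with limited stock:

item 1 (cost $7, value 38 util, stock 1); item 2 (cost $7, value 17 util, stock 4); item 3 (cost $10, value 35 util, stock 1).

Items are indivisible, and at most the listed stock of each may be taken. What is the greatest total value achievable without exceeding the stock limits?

Top feasible selections:
- 1×item 1 + 1×item 3: cost 17, value 73
- 1×item 1 + 1×item 2: cost 14, value 55
Best: 73 util.

73 util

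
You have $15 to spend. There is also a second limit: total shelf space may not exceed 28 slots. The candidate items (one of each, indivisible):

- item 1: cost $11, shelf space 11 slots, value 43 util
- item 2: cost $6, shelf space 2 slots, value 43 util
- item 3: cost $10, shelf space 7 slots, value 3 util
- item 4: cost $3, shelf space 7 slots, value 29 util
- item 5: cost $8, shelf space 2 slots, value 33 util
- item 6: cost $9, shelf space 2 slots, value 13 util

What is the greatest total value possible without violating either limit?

76 util

Feasible sets respecting both limits:
- item 2+item 5: cost 14, shelf space 4, value 76
- item 1+item 4: cost 14, shelf space 18, value 72
- item 2+item 4: cost 9, shelf space 9, value 72
Best: 76 util.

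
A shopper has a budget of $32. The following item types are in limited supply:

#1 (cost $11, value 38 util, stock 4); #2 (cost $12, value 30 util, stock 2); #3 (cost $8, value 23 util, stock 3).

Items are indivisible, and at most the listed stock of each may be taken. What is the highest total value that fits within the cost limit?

Top feasible selections:
- 2×#1 + 1×#3: cost 30, value 99
- 1×#1 + 1×#2 + 1×#3: cost 31, value 91
Best: 99 util.

99 util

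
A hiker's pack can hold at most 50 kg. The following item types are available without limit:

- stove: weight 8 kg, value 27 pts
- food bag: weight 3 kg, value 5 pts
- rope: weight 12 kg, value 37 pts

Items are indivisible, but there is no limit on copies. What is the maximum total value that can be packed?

Best value-per-unit is stove at 27/8, and filling with it alone uses weight 6×8=48. No mix of the others beats 6×27 = 162.

162 pts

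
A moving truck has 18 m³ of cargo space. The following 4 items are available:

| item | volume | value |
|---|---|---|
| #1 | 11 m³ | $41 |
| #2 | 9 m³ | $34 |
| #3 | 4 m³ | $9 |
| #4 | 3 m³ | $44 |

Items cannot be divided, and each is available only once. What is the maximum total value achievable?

Check high-value combinations within 18 m³:
- #1+#3+#4: volume 11+4+3=18, value 41+9+44=94
- #2+#3+#4: volume 9+4+3=16, value 34+9+44=87
- #1+#4: volume 11+3=14, value 41+44=85
- #2+#4: volume 9+3=12, value 34+44=78
Best: $94.

$94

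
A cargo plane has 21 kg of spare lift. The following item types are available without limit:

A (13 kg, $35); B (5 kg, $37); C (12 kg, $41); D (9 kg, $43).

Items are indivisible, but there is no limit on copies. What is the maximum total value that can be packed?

$148

Best value-per-unit is B at 37/5, and filling with it alone uses weight 4×5=20. No mix of the others beats 4×37 = 148.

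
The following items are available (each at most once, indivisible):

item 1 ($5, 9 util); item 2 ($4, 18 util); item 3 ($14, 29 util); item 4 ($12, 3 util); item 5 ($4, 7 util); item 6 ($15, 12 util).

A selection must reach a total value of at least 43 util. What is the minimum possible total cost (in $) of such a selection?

Subsets with value ≥ 43, sorted by total cost:
- item 2+item 3: cost 18, value 47
- item 2+item 3+item 5: cost 22, value 54
- item 1+item 2+item 3: cost 23, value 56
Minimum cost: 18 $.

18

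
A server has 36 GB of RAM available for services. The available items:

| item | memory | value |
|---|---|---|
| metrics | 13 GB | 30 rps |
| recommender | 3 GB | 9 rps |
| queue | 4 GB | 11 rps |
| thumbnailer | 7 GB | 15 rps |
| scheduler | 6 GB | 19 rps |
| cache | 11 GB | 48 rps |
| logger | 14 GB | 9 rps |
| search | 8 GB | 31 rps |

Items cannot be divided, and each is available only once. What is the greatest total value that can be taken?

This is a 0/1 knapsack; check combinations near the capacity.
- queue+thumbnailer+scheduler+cache+search: memory 4+7+6+11+8=36, value 11+15+19+48+31=124
- recommender+thumbnailer+scheduler+cache+search: memory 3+7+6+11+8=35, value 9+15+19+48+31=122
- metrics+queue+cache+search: memory 13+4+11+8=36, value 30+11+48+31=120
- recommender+queue+scheduler+cache+search: memory 3+4+6+11+8=32, value 9+11+19+48+31=118
- metrics+recommender+cache+search: memory 13+3+11+8=35, value 30+9+48+31=118
Best: 124 rps.

124 rps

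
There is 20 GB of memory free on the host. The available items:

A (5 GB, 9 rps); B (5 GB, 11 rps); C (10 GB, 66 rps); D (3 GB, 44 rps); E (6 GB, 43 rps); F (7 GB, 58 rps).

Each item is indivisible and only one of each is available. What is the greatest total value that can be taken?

168 rps

This is a 0/1 knapsack; check combinations near the capacity.
- C+D+F: memory 10+3+7=20, value 66+44+58=168
- C+D+E: memory 10+3+6=19, value 66+44+43=153
- D+E+F: memory 3+6+7=16, value 44+43+58=145
Best: 168 rps.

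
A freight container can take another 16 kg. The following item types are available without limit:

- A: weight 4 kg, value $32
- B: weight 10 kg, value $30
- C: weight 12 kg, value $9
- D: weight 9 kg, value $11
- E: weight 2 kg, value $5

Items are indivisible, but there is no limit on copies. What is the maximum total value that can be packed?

$128

Best value-per-unit is A at 32/4, and filling with it alone uses weight 4×4=16. No mix of the others beats 4×32 = 128.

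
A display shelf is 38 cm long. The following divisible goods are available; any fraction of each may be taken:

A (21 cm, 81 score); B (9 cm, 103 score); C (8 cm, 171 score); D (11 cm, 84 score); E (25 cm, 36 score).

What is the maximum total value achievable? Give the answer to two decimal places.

396.57

Take in order of value per unit:
- C (171/8 per unit): all 8 → value 171, running total 171.00
- B (103/9 per unit): all 9 → value 103, running total 274.00
- D (84/11 per unit): all 11 → value 84, running total 358.00
- A (81/21 per unit): 10 of 21 → value 10×81/21 = 38.5714, running total 396.57
Total 396.57.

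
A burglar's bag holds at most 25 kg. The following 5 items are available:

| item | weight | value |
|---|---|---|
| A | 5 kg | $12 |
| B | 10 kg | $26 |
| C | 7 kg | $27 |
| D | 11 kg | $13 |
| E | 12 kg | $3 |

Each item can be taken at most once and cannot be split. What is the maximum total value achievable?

$65

Check high-value combinations within 25 kg:
- A+B+C: weight 5+10+7=22, value 12+26+27=65
- B+C: weight 10+7=17, value 26+27=53
- A+C+D: weight 5+7+11=23, value 12+27+13=52
- A+C+E: weight 5+7+12=24, value 12+27+3=42
- C+D: weight 7+11=18, value 27+13=40
Best: $65.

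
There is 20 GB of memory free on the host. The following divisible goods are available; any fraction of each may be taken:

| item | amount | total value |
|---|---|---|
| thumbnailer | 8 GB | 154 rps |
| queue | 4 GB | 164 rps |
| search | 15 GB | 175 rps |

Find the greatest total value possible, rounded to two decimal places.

411.33

Take in order of value per unit:
- queue (164/4 per unit): all 4 → value 164, running total 164.00
- thumbnailer (154/8 per unit): all 8 → value 154, running total 318.00
- search (175/15 per unit): 8 of 15 → value 8×175/15 = 93.3333, running total 411.33
Total 411.33.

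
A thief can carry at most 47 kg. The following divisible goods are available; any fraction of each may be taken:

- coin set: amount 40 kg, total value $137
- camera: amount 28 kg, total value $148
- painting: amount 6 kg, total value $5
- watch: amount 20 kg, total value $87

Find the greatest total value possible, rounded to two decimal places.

Take in order of value per unit:
- camera (148/28 per unit): all 28 → value 148, running total 148.00
- watch (87/20 per unit): 19 of 20 → value 19×87/20 = 82.6500, running total 230.65
Total 230.65.

230.65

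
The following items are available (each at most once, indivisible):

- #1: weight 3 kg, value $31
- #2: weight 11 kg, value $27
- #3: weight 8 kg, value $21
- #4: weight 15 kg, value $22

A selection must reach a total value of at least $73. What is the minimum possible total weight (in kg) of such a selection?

22

Subsets with value ≥ 73, sorted by total weight:
- #1+#2+#3: weight 22, value 79
- #1+#3+#4: weight 26, value 74
Minimum weight: 22 kg.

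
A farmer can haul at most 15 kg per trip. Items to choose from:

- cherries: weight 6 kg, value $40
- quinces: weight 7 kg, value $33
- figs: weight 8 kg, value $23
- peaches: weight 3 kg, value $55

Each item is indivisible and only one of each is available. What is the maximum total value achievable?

This is a 0/1 knapsack; check combinations near the capacity.
- cherries+peaches: weight 6+3=9, value 40+55=95
- quinces+peaches: weight 7+3=10, value 33+55=88
- figs+peaches: weight 8+3=11, value 23+55=78
- cherries+quinces: weight 6+7=13, value 40+33=73
Best: $95.

$95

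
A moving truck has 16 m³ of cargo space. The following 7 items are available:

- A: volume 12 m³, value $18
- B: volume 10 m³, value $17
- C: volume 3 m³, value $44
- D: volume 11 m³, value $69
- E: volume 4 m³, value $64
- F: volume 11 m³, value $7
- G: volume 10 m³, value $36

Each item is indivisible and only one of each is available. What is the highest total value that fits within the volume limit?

This is a 0/1 knapsack; check combinations near the capacity.
- D+E: volume 11+4=15, value 69+64=133
- C+D: volume 3+11=14, value 44+69=113
- C+E: volume 3+4=7, value 44+64=108
- E+G: volume 4+10=14, value 64+36=100
- A+E: volume 12+4=16, value 18+64=82
Best: $133.

$133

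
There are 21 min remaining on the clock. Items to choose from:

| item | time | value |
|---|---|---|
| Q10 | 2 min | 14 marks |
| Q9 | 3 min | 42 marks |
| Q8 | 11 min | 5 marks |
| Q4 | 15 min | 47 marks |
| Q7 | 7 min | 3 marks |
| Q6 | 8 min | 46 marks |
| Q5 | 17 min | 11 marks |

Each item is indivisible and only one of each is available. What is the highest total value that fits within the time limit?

105 marks

This is a 0/1 knapsack; check combinations near the capacity.
- Q10+Q9+Q7+Q6: time 2+3+7+8=20, value 14+42+3+46=105
- Q10+Q9+Q4: time 2+3+15=20, value 14+42+47=103
- Q10+Q9+Q6: time 2+3+8=13, value 14+42+46=102
- Q9+Q7+Q6: time 3+7+8=18, value 42+3+46=91
Best: 105 marks.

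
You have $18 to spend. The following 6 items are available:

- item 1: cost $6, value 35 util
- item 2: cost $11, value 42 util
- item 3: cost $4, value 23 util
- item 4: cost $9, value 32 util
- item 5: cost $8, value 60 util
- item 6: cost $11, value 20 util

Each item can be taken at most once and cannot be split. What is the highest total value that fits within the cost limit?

118 util

Check high-value combinations within $18:
- item 1+item 3+item 5: cost 6+4+8=18, value 35+23+60=118
- item 1+item 5: cost 6+8=14, value 35+60=95
- item 4+item 5: cost 9+8=17, value 32+60=92
- item 3+item 5: cost 4+8=12, value 23+60=83
- item 1+item 2: cost 6+11=17, value 35+42=77
Best: 118 util.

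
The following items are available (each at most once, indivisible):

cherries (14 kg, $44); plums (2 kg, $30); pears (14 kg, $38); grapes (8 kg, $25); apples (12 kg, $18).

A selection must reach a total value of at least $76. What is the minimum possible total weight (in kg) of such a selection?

24

Subsets with value ≥ 76, sorted by total weight:
- cherries+plums+grapes: weight 24, value 99
- plums+pears+grapes: weight 24, value 93
- cherries+plums+apples: weight 28, value 92
Minimum weight: 24 kg.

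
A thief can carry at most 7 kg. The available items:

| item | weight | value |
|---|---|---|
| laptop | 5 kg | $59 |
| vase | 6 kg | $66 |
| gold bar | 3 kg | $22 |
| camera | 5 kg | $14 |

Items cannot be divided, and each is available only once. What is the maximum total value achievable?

This is a 0/1 knapsack; check combinations near the capacity.
- vase: weight 6, value 66
- laptop: weight 5, value 59
- gold bar: weight 3, value 22
- camera: weight 5, value 14
Best: $66.

$66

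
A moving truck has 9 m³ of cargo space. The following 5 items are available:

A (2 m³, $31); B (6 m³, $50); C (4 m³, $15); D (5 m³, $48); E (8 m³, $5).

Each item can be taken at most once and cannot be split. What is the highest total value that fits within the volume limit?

Check high-value combinations within 9 m³:
- A+B: volume 2+6=8, value 31+50=81
- A+D: volume 2+5=7, value 31+48=79
- C+D: volume 4+5=9, value 15+48=63
- B: volume 6, value 50
Best: $81.

$81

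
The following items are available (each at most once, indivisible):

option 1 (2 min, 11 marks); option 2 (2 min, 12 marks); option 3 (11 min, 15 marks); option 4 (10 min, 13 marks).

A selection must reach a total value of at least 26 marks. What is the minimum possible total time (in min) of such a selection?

13

Subsets with value ≥ 26, sorted by total time:
- option 2+option 3: time 13, value 27
- option 1+option 3: time 13, value 26
- option 1+option 2+option 4: time 14, value 36
- option 1+option 2+option 3: time 15, value 38
Minimum time: 13 min.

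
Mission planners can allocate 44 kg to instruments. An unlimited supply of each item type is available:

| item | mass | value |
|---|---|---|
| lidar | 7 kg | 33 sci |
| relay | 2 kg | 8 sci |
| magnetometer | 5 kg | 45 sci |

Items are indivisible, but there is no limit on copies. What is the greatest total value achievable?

376 sci

Best value-per-unit is magnetometer at 45/5; filling with it alone gives 8×45 = 360.
Optimal mix: 2×relay + 8×magnetometer → mass 44, value 376.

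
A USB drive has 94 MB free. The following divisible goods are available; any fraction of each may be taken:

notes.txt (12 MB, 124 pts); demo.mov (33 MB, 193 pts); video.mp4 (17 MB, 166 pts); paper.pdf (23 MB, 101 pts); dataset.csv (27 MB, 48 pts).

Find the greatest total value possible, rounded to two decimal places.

600.00

Take in order of value per unit:
- notes.txt (124/12 per unit): all 12 → value 124, running total 124.00
- video.mp4 (166/17 per unit): all 17 → value 166, running total 290.00
- demo.mov (193/33 per unit): all 33 → value 193, running total 483.00
- paper.pdf (101/23 per unit): all 23 → value 101, running total 584.00
- dataset.csv (48/27 per unit): 9 of 27 → value 9×48/27 = 16.0000, running total 600.00
Total 600.00.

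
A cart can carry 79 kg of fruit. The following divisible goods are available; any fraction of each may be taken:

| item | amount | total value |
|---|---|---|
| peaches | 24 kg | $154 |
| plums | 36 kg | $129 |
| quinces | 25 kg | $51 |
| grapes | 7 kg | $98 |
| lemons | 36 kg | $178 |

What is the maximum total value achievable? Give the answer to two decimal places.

473.00

Take in order of value per unit:
- grapes (98/7 per unit): all 7 → value 98, running total 98.00
- peaches (154/24 per unit): all 24 → value 154, running total 252.00
- lemons (178/36 per unit): all 36 → value 178, running total 430.00
- plums (129/36 per unit): 12 of 36 → value 12×129/36 = 43.0000, running total 473.00
Total 473.00.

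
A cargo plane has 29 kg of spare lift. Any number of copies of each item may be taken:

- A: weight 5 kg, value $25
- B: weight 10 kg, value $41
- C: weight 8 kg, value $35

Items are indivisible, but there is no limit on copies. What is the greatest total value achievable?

$135

Best value-per-unit is A at 25/5; filling with it alone gives 5×25 = 125.
Optimal mix: 4×A + 1×C → weight 28, value 135.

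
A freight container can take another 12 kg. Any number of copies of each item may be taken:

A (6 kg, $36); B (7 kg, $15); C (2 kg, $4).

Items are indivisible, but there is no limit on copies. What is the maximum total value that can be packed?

$72

Best value-per-unit is A at 36/6, and filling with it alone uses weight 2×6=12. No mix of the others beats 2×36 = 72.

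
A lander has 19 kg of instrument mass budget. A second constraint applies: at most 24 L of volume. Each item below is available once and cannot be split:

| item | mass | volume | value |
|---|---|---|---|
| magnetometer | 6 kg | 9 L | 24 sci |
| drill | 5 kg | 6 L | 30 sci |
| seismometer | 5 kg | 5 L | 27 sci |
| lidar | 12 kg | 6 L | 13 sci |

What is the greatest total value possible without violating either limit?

81 sci

Feasible sets respecting both limits:
- magnetometer+drill+seismometer: mass 16, volume 20, value 81
- drill+seismometer: mass 10, volume 11, value 57
- magnetometer+drill: mass 11, volume 15, value 54
Best: 81 sci.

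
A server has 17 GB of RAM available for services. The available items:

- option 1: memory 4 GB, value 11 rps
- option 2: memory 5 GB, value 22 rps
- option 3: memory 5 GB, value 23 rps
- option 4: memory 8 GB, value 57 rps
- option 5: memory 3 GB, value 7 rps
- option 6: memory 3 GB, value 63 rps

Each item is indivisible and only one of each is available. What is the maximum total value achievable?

Check high-value combinations within 17 GB:
- option 3+option 4+option 6: memory 5+8+3=16, value 23+57+63=143
- option 2+option 4+option 6: memory 5+8+3=16, value 22+57+63=142
- option 1+option 4+option 6: memory 4+8+3=15, value 11+57+63=131
- option 4+option 5+option 6: memory 8+3+3=14, value 57+7+63=127
Best: 143 rps.

143 rps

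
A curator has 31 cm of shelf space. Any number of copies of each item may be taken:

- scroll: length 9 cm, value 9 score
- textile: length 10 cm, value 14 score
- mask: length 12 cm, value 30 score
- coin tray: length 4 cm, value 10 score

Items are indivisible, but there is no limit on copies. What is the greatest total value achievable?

Best value-per-unit is mask at 30/12; filling with it alone gives 2×30 = 60.
Optimal mix: 2×mask + 1×coin tray → length 28, value 70.

70 score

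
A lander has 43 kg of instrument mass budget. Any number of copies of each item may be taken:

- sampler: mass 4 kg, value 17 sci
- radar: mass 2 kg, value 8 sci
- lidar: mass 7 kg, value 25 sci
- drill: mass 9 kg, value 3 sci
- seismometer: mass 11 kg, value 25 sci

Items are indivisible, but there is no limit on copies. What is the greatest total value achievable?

Best value-per-unit is sampler at 17/4; filling with it alone gives 10×17 = 170.
Optimal mix: 10×sampler + 1×radar → mass 42, value 178.

178 sci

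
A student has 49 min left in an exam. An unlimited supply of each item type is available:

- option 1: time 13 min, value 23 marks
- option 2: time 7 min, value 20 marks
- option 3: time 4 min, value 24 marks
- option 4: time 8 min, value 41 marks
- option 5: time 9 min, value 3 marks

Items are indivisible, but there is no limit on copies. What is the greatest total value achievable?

Best value-per-unit is option 3 at 24/4, and filling with it alone uses time 12×4=48. No mix of the others beats 12×24 = 288.

288 marks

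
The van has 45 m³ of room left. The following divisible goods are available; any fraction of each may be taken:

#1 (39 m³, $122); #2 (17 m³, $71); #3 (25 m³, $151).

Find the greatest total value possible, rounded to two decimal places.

231.38

Take in order of value per unit:
- #3 (151/25 per unit): all 25 → value 151, running total 151.00
- #2 (71/17 per unit): all 17 → value 71, running total 222.00
- #1 (122/39 per unit): 3 of 39 → value 3×122/39 = 9.3846, running total 231.38
Total 231.38.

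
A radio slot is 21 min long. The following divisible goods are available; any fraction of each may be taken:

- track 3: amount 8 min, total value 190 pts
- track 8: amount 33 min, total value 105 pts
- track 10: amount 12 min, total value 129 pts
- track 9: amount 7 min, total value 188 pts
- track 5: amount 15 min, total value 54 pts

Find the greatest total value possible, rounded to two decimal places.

442.50

Take in order of value per unit:
- track 9 (188/7 per unit): all 7 → value 188, running total 188.00
- track 3 (190/8 per unit): all 8 → value 190, running total 378.00
- track 10 (129/12 per unit): 6 of 12 → value 6×129/12 = 64.5000, running total 442.50
Total 442.50.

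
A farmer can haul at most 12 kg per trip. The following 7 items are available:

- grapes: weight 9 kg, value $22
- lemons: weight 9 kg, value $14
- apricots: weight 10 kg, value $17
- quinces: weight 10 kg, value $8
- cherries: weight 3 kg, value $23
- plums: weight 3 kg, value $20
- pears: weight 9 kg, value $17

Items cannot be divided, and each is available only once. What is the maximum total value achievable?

This is a 0/1 knapsack; check combinations near the capacity.
- grapes+cherries: weight 9+3=12, value 22+23=45
- cherries+plums: weight 3+3=6, value 23+20=43
- grapes+plums: weight 9+3=12, value 22+20=42
- cherries+pears: weight 3+9=12, value 23+17=40
Best: $45.

$45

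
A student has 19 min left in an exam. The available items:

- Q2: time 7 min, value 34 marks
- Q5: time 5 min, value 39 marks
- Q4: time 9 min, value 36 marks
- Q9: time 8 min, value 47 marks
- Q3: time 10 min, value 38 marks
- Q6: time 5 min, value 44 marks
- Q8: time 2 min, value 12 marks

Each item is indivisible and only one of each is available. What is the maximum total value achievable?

Check high-value combinations within 19 min:
- Q5+Q9+Q6: time 5+8+5=18, value 39+47+44=130
- Q2+Q5+Q6+Q8: time 7+5+5+2=19, value 34+39+44+12=129
- Q5+Q4+Q6: time 5+9+5=19, value 39+36+44=119
- Q2+Q5+Q6: time 7+5+5=17, value 34+39+44=117
- Q9+Q6+Q8: time 8+5+2=15, value 47+44+12=103
Best: 130 marks.

130 marks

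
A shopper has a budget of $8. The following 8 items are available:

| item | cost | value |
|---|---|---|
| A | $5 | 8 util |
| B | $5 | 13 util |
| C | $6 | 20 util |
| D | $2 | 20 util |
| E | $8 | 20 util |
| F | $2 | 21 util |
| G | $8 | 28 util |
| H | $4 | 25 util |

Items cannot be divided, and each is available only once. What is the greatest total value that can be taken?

66 util

Check high-value combinations within $8:
- D+F+H: cost 2+2+4=8, value 20+21+25=66
- F+H: cost 2+4=6, value 21+25=46
- D+H: cost 2+4=6, value 20+25=45
Best: 66 util.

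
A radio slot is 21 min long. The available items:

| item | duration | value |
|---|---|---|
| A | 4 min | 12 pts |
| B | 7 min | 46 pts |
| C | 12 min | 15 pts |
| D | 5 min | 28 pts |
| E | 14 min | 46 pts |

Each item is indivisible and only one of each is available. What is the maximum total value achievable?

Check high-value combinations within 21 min:
- B+E: duration 7+14=21, value 46+46=92
- A+B+D: duration 4+7+5=16, value 12+46+28=86
- B+D: duration 7+5=12, value 46+28=74
- D+E: duration 5+14=19, value 28+46=74
Best: 92 pts.

92 pts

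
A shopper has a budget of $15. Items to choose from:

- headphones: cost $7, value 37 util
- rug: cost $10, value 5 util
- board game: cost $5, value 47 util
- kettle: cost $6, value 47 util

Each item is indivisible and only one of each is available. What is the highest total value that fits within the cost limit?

94 util

Check high-value combinations within $15:
- board game+kettle: cost 5+6=11, value 47+47=94
- headphones+board game: cost 7+5=12, value 37+47=84
- headphones+kettle: cost 7+6=13, value 37+47=84
- rug+board game: cost 10+5=15, value 5+47=52
- board game: cost 5, value 47
Best: 94 util.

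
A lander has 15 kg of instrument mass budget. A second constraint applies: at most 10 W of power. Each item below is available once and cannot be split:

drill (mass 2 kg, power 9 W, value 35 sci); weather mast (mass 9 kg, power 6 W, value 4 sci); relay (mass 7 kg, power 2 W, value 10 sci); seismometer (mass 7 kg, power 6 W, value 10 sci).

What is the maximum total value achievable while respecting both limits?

35 sci

Feasible sets respecting both limits:
- drill: mass 2, power 9, value 35
- relay+seismometer: mass 14, power 8, value 20
- relay: mass 7, power 2, value 10
Best: 35 sci.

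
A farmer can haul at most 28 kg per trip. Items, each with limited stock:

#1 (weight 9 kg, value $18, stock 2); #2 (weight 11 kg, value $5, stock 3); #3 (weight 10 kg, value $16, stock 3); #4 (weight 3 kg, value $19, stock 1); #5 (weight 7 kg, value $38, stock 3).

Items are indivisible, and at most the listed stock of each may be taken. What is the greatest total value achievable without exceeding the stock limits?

Top feasible selections:
- 1×#4 + 3×#5: weight 24, value 133
- 3×#5: weight 21, value 114
Best: $133.

$133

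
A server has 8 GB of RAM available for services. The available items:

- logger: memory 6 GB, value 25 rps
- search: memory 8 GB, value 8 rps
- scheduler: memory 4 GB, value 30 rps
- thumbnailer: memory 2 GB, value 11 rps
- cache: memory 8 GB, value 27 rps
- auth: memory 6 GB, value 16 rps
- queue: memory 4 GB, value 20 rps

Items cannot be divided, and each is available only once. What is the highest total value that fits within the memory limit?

Check high-value combinations within 8 GB:
- scheduler+queue: memory 4+4=8, value 30+20=50
- scheduler+thumbnailer: memory 4+2=6, value 30+11=41
- logger+thumbnailer: memory 6+2=8, value 25+11=36
- thumbnailer+queue: memory 2+4=6, value 11+20=31
Best: 50 rps.

50 rps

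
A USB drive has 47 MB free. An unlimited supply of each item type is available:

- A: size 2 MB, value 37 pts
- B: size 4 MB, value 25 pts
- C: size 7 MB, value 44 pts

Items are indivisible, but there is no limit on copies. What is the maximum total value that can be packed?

Best value-per-unit is A at 37/2, and filling with it alone uses size 23×2=46. No mix of the others beats 23×37 = 851.

851 pts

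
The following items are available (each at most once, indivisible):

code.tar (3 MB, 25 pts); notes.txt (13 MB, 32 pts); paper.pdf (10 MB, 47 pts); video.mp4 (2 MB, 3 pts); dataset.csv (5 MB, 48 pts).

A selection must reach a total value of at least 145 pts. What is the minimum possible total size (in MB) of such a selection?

Subsets with value ≥ 145, sorted by total size:
- code.tar+notes.txt+paper.pdf+dataset.csv: size 31, value 152
- code.tar+notes.txt+paper.pdf+video.mp4+dataset.csv: size 33, value 155
Minimum size: 31 MB.

31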